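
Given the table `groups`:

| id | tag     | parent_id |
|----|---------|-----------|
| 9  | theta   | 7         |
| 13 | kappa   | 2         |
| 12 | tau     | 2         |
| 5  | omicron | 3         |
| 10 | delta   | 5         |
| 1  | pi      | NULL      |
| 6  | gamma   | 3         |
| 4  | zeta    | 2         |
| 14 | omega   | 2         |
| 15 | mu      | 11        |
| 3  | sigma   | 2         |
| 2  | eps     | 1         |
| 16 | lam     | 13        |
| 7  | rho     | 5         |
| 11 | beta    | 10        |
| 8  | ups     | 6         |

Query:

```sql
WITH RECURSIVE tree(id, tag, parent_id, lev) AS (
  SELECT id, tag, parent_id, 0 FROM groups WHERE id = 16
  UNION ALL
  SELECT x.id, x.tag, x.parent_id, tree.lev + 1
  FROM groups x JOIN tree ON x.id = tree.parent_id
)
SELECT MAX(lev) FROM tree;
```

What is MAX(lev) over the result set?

Base: id=16 (lam), parent_id=13, lev 0.
Iteration 1: join on id=13 -> kappa (id 13, parent_id=2, lev 1).
Iteration 2: join on id=2 -> eps (id 2, parent_id=1, lev 2).
Iteration 3: join on id=1 -> pi (id 1, parent_id=NULL, lev 3).
Iteration 4: parent_id is NULL; no match; recursion stops.
lev values: 0, 1, 2, 3; the maximum is 3.

3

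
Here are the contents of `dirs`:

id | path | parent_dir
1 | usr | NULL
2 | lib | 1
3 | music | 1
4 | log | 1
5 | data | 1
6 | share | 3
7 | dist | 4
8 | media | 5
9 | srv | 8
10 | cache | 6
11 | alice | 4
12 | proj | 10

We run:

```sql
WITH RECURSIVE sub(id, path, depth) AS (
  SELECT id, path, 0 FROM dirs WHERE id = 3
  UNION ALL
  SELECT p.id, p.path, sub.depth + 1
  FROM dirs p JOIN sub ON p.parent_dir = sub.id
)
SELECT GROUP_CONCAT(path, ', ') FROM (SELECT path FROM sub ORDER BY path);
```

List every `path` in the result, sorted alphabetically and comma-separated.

Base: id=3 (music) at depth 0.
Iteration 1: rows with parent_dir in {3} -> share (id 6, depth 1).
Iteration 2: rows with parent_dir in {6} -> cache (id 10, depth 2).
Iteration 3: rows with parent_dir in {10} -> proj (id 12, depth 3).
Iteration 4: no rows with parent_dir in {12}; recursion stops.

cache, music, proj, share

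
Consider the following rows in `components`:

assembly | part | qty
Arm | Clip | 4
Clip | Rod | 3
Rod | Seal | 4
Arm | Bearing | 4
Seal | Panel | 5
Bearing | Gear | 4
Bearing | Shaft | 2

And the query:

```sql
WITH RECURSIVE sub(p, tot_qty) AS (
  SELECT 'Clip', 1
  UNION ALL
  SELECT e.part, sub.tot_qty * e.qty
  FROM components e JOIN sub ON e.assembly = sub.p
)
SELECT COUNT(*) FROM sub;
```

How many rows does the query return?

4

Base: (Clip, tot_qty=1).
Iteration 1: components of {Clip} -> Rod = 1*3 = 3.
Iteration 2: components of {Rod} -> Seal = 3*4 = 12.
Iteration 3: components of {Seal} -> Panel = 12*5 = 60.
Iteration 4: no further components; recursion stops.
Total rows emitted: 4.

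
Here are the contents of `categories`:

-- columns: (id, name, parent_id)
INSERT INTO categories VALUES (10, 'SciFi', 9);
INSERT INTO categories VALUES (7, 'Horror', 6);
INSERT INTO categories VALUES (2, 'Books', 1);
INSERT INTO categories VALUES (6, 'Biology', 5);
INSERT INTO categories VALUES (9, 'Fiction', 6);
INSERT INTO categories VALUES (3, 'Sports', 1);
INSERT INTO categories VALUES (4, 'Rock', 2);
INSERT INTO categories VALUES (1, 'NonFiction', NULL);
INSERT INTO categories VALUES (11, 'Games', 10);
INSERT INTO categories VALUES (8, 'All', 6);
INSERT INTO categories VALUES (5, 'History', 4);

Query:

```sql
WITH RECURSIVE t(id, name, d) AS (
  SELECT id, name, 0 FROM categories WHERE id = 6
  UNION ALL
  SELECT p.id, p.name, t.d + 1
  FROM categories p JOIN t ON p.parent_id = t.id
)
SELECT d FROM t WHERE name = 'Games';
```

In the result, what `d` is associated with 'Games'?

3

Base: id=6 (Biology) at d 0.
Iteration 1: rows with parent_id in {6} -> Horror (id 7, d 1), All (id 8, d 1), Fiction (id 9, d 1).
Iteration 2: rows with parent_id in {7,8,9} -> SciFi (id 10, d 2).
Iteration 3: rows with parent_id in {10} -> Games (id 11, d 3).
Iteration 4: no rows with parent_id in {11}; recursion stops.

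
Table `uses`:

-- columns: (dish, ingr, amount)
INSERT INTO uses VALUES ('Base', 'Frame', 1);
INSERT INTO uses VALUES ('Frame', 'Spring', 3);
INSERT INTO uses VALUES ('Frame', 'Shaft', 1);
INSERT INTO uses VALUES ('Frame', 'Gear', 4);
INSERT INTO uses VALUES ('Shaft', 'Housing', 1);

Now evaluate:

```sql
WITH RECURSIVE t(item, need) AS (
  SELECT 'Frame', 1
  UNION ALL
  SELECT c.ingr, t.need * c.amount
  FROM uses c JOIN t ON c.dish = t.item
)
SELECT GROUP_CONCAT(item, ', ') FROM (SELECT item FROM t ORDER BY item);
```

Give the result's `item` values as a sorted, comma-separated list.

Frame, Gear, Housing, Shaft, Spring

Base: (Frame, need=1).
Iteration 1: components of {Frame} -> Gear = 1*4 = 4, Shaft = 1*1 = 1, Spring = 1*3 = 3.
Iteration 2: components of {Gear,Shaft,Spring} -> Housing = 1*1 = 1.
Iteration 3: no further components; recursion stops.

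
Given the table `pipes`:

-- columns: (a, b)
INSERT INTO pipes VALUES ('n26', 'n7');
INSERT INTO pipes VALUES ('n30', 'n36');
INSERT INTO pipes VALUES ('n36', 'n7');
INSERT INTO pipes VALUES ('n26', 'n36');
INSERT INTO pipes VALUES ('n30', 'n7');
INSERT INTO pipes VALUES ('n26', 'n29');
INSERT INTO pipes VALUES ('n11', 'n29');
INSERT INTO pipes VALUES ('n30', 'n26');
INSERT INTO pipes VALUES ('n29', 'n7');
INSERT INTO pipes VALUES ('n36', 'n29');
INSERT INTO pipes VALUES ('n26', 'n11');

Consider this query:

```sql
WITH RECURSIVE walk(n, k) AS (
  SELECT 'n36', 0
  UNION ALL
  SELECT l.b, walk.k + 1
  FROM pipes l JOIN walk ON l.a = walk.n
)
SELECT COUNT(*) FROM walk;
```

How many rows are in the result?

Base: (n36, k=0).
Iteration 1: edges from {n36} -> (n29, k=1), (n7, k=1).
Iteration 2: edges from {n29,n7} -> (n7, k=2).
Iteration 3: no outgoing edges from {n7}; recursion stops.
Total rows emitted: 4.

4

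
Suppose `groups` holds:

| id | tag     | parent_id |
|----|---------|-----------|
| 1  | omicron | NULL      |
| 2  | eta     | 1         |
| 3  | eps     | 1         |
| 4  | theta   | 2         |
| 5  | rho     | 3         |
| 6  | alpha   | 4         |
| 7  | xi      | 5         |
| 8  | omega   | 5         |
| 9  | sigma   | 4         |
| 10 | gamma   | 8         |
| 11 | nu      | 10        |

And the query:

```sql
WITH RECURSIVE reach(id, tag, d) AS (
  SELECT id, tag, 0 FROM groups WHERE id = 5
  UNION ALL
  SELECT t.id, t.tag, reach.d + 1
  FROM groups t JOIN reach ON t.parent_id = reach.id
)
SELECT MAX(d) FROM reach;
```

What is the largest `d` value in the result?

Base: id=5 (rho) at d 0.
Iteration 1: rows with parent_id in {5} -> xi (id 7, d 1), omega (id 8, d 1).
Iteration 2: rows with parent_id in {7,8} -> gamma (id 10, d 2).
Iteration 3: rows with parent_id in {10} -> nu (id 11, d 3).
Iteration 4: no rows with parent_id in {11}; recursion stops.
d values: 0, 1, 1, 2, 3; the maximum is 3.

3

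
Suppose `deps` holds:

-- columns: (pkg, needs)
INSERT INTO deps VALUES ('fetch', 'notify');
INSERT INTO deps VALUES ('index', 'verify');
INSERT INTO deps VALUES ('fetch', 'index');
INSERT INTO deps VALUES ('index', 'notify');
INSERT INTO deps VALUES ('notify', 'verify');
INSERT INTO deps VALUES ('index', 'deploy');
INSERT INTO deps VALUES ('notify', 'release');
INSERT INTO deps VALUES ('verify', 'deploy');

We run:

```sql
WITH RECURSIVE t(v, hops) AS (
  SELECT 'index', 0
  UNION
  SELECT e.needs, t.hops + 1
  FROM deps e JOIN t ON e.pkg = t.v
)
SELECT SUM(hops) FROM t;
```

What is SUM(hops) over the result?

12

Base: (index, hops=0).
Iteration 1: edges from {index} -> (deploy, hops=1), (notify, hops=1), (verify, hops=1).
Iteration 2: edges from {deploy,notify,verify} -> (deploy, hops=2), (release, hops=2), (verify, hops=2).
Iteration 3: edges from {deploy,release,verify} -> (deploy, hops=3).
Iteration 4: no outgoing edges from {deploy}; recursion stops.
SUM(hops) = 0 + 1 + 1 + 1 + 2 + 2 + 2 + 3 = 12.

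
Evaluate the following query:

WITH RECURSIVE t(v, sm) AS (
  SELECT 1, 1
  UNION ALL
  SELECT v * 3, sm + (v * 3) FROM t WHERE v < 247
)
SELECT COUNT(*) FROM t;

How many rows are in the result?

Base: v=1, sm=1.
Iteration 1: 1 < 247 holds -> v = 1 * 3 = 3, sm = 1 + 3 = 4.
Iteration 2: 3 < 247 holds -> v = 3 * 3 = 9, sm = 4 + 9 = 13.
Iteration 3: 9 < 247 holds -> v = 9 * 3 = 27, sm = 13 + 27 = 40.
Iteration 4: 27 < 247 holds -> v = 27 * 3 = 81, sm = 40 + 81 = 121.
Iteration 5: 81 < 247 holds -> v = 81 * 3 = 243, sm = 121 + 243 = 364.
Iteration 6: 243 < 247 holds -> v = 243 * 3 = 729, sm = 364 + 729 = 1093.
Iteration 7: 729 < 247 fails; recursion stops.
Total rows emitted: 7.

7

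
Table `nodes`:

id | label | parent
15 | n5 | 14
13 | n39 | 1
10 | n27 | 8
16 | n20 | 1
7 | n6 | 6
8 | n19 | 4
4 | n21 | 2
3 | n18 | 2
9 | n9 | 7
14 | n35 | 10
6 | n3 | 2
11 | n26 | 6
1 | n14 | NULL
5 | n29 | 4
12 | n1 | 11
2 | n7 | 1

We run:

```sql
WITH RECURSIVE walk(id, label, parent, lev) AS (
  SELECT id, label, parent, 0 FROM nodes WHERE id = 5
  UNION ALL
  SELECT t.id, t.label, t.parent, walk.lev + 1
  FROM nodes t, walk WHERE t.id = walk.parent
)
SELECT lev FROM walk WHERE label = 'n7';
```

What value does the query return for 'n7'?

2

Base: id=5 (n29), parent=4, lev 0.
Iteration 1: join on id=4 -> n21 (id 4, parent=2, lev 1).
Iteration 2: join on id=2 -> n7 (id 2, parent=1, lev 2).
Iteration 3: join on id=1 -> n14 (id 1, parent=NULL, lev 3).
Iteration 4: parent is NULL; no match; recursion stops.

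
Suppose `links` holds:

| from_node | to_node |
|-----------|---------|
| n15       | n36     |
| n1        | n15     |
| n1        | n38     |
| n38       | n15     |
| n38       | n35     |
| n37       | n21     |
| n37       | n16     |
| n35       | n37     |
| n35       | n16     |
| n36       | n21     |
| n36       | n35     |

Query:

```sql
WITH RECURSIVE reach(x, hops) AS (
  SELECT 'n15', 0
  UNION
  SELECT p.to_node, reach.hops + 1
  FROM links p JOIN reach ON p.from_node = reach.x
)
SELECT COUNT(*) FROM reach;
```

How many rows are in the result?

Base: (n15, hops=0).
Iteration 1: edges from {n15} -> (n36, hops=1).
Iteration 2: edges from {n36} -> (n21, hops=2), (n35, hops=2).
Iteration 3: edges from {n21,n35} -> (n16, hops=3), (n37, hops=3).
Iteration 4: edges from {n16,n37} -> (n16, hops=4), (n21, hops=4).
Iteration 5: no outgoing edges from {n16,n21}; recursion stops.
Total rows emitted: 8.

8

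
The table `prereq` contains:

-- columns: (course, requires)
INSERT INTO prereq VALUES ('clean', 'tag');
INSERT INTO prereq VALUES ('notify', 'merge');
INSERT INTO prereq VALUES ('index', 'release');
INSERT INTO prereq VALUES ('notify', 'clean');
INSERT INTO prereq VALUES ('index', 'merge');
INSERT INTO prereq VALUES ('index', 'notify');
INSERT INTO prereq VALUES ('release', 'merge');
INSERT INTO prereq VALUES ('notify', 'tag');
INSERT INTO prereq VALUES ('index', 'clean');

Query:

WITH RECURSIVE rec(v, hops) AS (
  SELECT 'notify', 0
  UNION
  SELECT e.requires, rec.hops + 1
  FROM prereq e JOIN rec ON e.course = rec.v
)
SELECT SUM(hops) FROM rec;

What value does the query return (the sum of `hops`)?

5

Base: (notify, hops=0).
Iteration 1: edges from {notify} -> (clean, hops=1), (merge, hops=1), (tag, hops=1).
Iteration 2: edges from {clean,merge,tag} -> (tag, hops=2).
Iteration 3: no outgoing edges from {tag}; recursion stops.
SUM(hops) = 0 + 1 + 1 + 1 + 2 = 5.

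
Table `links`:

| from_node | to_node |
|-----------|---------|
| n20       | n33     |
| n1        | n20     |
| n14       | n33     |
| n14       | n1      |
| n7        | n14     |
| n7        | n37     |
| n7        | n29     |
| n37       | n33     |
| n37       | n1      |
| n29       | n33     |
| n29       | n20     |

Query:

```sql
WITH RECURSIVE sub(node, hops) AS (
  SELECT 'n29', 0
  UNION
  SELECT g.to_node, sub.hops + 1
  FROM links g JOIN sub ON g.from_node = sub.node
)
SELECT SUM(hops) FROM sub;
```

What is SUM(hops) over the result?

4

Base: (n29, hops=0).
Iteration 1: edges from {n29} -> (n20, hops=1), (n33, hops=1).
Iteration 2: edges from {n20,n33} -> (n33, hops=2).
Iteration 3: no outgoing edges from {n33}; recursion stops.
SUM(hops) = 0 + 1 + 1 + 2 = 4.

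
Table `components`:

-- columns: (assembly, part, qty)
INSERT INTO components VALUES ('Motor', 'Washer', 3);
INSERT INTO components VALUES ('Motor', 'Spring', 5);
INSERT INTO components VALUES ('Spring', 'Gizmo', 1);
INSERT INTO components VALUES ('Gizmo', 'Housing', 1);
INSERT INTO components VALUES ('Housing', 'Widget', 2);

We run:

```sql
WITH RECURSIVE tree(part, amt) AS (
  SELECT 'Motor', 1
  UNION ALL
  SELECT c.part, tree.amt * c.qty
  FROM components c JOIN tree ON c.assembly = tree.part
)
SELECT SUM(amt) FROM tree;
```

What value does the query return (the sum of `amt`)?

29

Base: (Motor, amt=1).
Iteration 1: components of {Motor} -> Spring = 1*5 = 5, Washer = 1*3 = 3.
Iteration 2: components of {Spring,Washer} -> Gizmo = 5*1 = 5.
Iteration 3: components of {Gizmo} -> Housing = 5*1 = 5.
Iteration 4: components of {Housing} -> Widget = 5*2 = 10.
Iteration 5: no further components; recursion stops.
SUM(amt) = 1 + 3 + 5 + 5 + 5 + 10 = 29.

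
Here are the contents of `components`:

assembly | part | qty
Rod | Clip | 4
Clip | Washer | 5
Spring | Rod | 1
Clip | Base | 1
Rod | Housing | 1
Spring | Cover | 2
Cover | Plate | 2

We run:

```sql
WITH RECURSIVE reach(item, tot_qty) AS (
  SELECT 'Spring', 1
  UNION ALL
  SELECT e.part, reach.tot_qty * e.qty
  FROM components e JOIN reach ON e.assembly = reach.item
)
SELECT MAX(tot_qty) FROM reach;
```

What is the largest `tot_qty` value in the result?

Base: (Spring, tot_qty=1).
Iteration 1: components of {Spring} -> Cover = 1*2 = 2, Rod = 1*1 = 1.
Iteration 2: components of {Cover,Rod} -> Clip = 1*4 = 4, Housing = 1*1 = 1, Plate = 2*2 = 4.
Iteration 3: components of {Clip,Housing,Plate} -> Base = 4*1 = 4, Washer = 4*5 = 20.
Iteration 4: no further components; recursion stops.
tot_qty values: 1, 1, 2, 4, 1, 4, 4, 20; the maximum is 20.

20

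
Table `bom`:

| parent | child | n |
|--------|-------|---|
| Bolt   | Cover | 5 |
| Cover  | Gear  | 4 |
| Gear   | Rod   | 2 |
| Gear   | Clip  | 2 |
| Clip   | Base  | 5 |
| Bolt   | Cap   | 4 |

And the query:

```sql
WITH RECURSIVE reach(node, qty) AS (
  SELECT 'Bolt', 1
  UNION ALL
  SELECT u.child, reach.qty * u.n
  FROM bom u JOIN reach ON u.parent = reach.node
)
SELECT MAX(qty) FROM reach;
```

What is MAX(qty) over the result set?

Base: (Bolt, qty=1).
Iteration 1: components of {Bolt} -> Cap = 1*4 = 4, Cover = 1*5 = 5.
Iteration 2: components of {Cap,Cover} -> Gear = 5*4 = 20.
Iteration 3: components of {Gear} -> Clip = 20*2 = 40, Rod = 20*2 = 40.
Iteration 4: components of {Clip,Rod} -> Base = 40*5 = 200.
Iteration 5: no further components; recursion stops.
qty values: 1, 5, 4, 20, 40, 40, 200; the maximum is 200.

200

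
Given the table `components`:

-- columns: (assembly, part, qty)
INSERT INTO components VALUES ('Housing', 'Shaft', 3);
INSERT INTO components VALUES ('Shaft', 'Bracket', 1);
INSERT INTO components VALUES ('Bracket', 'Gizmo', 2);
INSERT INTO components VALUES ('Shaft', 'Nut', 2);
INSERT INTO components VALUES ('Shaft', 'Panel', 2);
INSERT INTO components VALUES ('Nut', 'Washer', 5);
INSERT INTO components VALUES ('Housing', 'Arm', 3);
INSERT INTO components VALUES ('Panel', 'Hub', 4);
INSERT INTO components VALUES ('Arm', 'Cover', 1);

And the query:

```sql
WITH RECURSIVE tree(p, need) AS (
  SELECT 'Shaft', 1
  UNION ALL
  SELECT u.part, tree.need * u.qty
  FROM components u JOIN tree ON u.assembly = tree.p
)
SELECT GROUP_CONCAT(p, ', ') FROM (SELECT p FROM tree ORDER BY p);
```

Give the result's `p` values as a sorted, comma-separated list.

Base: (Shaft, need=1).
Iteration 1: components of {Shaft} -> Bracket = 1*1 = 1, Nut = 1*2 = 2, Panel = 1*2 = 2.
Iteration 2: components of {Bracket,Nut,Panel} -> Gizmo = 1*2 = 2, Hub = 2*4 = 8, Washer = 2*5 = 10.
Iteration 3: no further components; recursion stops.

Bracket, Gizmo, Hub, Nut, Panel, Shaft, Washer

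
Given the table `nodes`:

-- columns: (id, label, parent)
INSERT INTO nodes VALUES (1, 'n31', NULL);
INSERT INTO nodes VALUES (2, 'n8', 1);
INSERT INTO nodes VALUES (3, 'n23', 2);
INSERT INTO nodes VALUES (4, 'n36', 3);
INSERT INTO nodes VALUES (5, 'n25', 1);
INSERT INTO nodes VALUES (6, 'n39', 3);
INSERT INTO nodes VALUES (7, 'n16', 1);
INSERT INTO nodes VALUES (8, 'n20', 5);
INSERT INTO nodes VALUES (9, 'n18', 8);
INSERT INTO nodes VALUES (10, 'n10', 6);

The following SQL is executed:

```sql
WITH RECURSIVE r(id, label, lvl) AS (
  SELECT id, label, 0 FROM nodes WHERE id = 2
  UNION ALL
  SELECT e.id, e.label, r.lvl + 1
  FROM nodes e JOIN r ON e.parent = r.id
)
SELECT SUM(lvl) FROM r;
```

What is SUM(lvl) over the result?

8

Base: id=2 (n8) at lvl 0.
Iteration 1: rows with parent in {2} -> n23 (id 3, lvl 1).
Iteration 2: rows with parent in {3} -> n36 (id 4, lvl 2), n39 (id 6, lvl 2).
Iteration 3: rows with parent in {4,6} -> n10 (id 10, lvl 3).
Iteration 4: no rows with parent in {10}; recursion stops.
SUM(lvl) = 0 + 1 + 2 + 2 + 3 = 8.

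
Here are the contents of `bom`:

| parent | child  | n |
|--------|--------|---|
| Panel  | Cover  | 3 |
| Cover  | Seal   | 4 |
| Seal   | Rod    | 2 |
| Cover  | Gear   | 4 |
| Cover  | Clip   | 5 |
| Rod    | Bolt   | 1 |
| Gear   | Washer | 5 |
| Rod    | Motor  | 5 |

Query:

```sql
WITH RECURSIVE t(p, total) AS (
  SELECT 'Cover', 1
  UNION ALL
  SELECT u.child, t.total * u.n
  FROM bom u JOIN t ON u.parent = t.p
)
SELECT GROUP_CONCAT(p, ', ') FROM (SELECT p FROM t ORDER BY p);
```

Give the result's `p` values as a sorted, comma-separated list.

Base: (Cover, total=1).
Iteration 1: components of {Cover} -> Clip = 1*5 = 5, Gear = 1*4 = 4, Seal = 1*4 = 4.
Iteration 2: components of {Clip,Gear,Seal} -> Rod = 4*2 = 8, Washer = 4*5 = 20.
Iteration 3: components of {Rod,Washer} -> Bolt = 8*1 = 8, Motor = 8*5 = 40.
Iteration 4: no further components; recursion stops.

Bolt, Clip, Cover, Gear, Motor, Rod, Seal, Washer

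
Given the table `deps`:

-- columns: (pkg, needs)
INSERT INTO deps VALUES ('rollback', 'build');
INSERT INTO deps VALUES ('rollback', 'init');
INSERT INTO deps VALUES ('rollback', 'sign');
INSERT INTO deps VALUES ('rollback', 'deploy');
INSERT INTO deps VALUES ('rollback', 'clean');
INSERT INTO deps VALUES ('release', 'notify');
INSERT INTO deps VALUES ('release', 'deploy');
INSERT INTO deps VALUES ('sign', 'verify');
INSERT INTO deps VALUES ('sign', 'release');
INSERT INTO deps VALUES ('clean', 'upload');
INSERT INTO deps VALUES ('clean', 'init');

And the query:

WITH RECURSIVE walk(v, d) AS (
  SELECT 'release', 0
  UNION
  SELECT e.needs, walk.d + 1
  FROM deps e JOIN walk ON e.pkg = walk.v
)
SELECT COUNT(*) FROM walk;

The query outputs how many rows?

3

Base: (release, d=0).
Iteration 1: edges from {release} -> (deploy, d=1), (notify, d=1).
Iteration 2: no outgoing edges from {deploy,notify}; recursion stops.
Total rows emitted: 3.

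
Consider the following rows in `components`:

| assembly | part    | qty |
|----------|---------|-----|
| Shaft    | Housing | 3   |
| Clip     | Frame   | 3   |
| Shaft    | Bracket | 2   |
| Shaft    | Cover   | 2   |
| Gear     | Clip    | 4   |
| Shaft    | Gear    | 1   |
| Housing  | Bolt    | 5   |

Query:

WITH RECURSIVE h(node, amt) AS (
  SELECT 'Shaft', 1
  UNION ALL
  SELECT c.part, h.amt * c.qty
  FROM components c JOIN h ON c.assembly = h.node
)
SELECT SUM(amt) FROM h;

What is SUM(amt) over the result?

40

Base: (Shaft, amt=1).
Iteration 1: components of {Shaft} -> Bracket = 1*2 = 2, Cover = 1*2 = 2, Gear = 1*1 = 1, Housing = 1*3 = 3.
Iteration 2: components of {Bracket,Cover,Gear,Housing} -> Bolt = 3*5 = 15, Clip = 1*4 = 4.
Iteration 3: components of {Bolt,Clip} -> Frame = 4*3 = 12.
Iteration 4: no further components; recursion stops.
SUM(amt) = 1 + 2 + 1 + 3 + 2 + 4 + 15 + 12 = 40.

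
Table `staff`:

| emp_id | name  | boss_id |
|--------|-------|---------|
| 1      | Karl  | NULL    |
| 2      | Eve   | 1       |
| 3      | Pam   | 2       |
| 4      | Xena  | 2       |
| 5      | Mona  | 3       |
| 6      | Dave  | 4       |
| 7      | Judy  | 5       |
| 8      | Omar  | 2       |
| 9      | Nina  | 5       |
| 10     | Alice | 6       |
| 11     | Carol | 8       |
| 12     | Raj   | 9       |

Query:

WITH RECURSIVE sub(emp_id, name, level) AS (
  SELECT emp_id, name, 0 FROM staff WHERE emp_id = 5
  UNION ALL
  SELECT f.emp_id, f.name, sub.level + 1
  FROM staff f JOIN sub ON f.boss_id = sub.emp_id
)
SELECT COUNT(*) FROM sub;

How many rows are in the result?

Base: emp_id=5 (Mona) at level 0.
Iteration 1: rows with boss_id in {5} -> Judy (id 7, level 1), Nina (id 9, level 1).
Iteration 2: rows with boss_id in {7,9} -> Raj (id 12, level 2).
Iteration 3: no rows with boss_id in {12}; recursion stops.
Total rows emitted: 4.

4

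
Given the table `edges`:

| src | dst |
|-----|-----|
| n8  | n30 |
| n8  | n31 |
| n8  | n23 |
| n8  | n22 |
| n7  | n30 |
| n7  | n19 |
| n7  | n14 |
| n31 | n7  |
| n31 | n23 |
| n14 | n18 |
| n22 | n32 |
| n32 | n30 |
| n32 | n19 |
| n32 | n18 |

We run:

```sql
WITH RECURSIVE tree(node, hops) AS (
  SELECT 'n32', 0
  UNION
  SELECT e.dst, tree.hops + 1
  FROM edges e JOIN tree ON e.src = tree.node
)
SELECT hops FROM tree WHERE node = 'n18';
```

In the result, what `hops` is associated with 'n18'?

Base: (n32, hops=0).
Iteration 1: edges from {n32} -> (n18, hops=1), (n19, hops=1), (n30, hops=1).
Iteration 2: no outgoing edges from {n18,n19,n30}; recursion stops.

1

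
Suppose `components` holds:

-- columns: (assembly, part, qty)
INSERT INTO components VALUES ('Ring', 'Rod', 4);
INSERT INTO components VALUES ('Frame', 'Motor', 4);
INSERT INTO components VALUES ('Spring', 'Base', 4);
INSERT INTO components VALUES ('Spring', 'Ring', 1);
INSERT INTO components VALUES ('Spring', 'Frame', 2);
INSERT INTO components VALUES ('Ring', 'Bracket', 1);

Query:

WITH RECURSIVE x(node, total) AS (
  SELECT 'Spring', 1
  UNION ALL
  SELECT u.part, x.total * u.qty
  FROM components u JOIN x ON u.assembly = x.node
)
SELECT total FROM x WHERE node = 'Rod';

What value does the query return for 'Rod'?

4

Base: (Spring, total=1).
Iteration 1: components of {Spring} -> Base = 1*4 = 4, Frame = 1*2 = 2, Ring = 1*1 = 1.
Iteration 2: components of {Base,Frame,Ring} -> Bracket = 1*1 = 1, Motor = 2*4 = 8, Rod = 1*4 = 4.
Iteration 3: no further components; recursion stops.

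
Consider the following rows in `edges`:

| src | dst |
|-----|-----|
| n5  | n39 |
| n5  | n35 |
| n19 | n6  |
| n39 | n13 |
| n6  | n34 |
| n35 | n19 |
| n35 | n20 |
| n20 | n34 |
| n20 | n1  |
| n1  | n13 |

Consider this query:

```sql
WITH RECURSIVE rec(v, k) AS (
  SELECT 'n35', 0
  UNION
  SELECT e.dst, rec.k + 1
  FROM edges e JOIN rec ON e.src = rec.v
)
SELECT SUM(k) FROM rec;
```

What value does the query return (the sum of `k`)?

Base: (n35, k=0).
Iteration 1: edges from {n35} -> (n19, k=1), (n20, k=1).
Iteration 2: edges from {n19,n20} -> (n1, k=2), (n34, k=2), (n6, k=2).
Iteration 3: edges from {n1,n34,n6} -> (n13, k=3), (n34, k=3).
Iteration 4: no outgoing edges from {n13,n34}; recursion stops.
SUM(k) = 0 + 1 + 1 + 2 + 2 + 2 + 3 + 3 = 14.

14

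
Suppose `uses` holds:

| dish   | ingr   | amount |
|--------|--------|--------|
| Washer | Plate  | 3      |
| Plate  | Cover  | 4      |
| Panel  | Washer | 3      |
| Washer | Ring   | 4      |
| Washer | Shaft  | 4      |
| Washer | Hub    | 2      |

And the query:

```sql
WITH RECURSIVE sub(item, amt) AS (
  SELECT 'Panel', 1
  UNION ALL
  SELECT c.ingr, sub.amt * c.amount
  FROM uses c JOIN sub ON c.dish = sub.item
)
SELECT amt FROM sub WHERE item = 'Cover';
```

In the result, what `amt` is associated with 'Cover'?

Base: (Panel, amt=1).
Iteration 1: components of {Panel} -> Washer = 1*3 = 3.
Iteration 2: components of {Washer} -> Hub = 3*2 = 6, Plate = 3*3 = 9, Ring = 3*4 = 12, Shaft = 3*4 = 12.
Iteration 3: components of {Hub,Plate,Ring,Shaft} -> Cover = 9*4 = 36.
Iteration 4: no further components; recursion stops.

36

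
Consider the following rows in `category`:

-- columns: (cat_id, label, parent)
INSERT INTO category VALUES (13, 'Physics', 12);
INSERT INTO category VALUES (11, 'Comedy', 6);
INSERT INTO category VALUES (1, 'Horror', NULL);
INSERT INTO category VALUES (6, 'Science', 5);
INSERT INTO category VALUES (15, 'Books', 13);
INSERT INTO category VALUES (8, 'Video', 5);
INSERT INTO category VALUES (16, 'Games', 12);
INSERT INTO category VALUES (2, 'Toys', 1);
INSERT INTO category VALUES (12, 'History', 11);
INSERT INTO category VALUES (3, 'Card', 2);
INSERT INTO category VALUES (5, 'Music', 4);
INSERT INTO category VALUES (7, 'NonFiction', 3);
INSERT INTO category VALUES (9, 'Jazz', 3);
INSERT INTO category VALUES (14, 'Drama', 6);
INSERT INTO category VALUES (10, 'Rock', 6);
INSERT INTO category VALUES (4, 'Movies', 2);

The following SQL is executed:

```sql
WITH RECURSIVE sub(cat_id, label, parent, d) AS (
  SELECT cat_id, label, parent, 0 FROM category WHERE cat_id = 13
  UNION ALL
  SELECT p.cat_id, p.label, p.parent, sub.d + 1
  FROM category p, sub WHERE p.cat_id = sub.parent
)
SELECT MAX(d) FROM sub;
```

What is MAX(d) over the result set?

7

Base: cat_id=13 (Physics), parent=12, d 0.
Iteration 1: join on cat_id=12 -> History (id 12, parent=11, d 1).
Iteration 2: join on cat_id=11 -> Comedy (id 11, parent=6, d 2).
Iteration 3: join on cat_id=6 -> Science (id 6, parent=5, d 3).
Iteration 4: join on cat_id=5 -> Music (id 5, parent=4, d 4).
Iteration 5: join on cat_id=4 -> Movies (id 4, parent=2, d 5).
Iteration 6: join on cat_id=2 -> Toys (id 2, parent=1, d 6).
Iteration 7: join on cat_id=1 -> Horror (id 1, parent=NULL, d 7).
Iteration 8: parent is NULL; no match; recursion stops.
d values: 0, 1, 2, 3, 4, 5, 6, 7; the maximum is 7.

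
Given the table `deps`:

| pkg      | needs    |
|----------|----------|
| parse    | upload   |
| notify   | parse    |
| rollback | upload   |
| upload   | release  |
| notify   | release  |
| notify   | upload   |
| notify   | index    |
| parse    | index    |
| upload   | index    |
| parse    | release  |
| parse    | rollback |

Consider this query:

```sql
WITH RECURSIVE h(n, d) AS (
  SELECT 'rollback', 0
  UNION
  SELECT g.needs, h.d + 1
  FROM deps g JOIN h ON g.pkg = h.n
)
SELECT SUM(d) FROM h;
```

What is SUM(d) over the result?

Base: (rollback, d=0).
Iteration 1: edges from {rollback} -> (upload, d=1).
Iteration 2: edges from {upload} -> (index, d=2), (release, d=2).
Iteration 3: no outgoing edges from {index,release}; recursion stops.
SUM(d) = 0 + 1 + 2 + 2 = 5.

5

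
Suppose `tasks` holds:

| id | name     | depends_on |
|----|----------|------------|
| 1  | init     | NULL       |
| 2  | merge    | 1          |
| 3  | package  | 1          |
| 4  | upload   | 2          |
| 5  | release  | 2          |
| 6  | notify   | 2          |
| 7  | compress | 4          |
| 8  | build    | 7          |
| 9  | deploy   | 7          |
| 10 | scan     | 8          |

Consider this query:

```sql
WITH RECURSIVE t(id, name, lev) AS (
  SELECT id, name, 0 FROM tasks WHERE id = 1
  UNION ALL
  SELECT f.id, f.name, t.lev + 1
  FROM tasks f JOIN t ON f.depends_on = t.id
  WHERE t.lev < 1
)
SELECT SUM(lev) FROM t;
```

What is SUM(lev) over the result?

2

Base: id=1 (init) at lev 0.
Iteration 1: rows with depends_on in {1} -> merge (id 2, lev 1), package (id 3, lev 1).
Iteration 2: lev < 1 fails for all current rows; recursion stops.
SUM(lev) = 0 + 1 + 1 = 2.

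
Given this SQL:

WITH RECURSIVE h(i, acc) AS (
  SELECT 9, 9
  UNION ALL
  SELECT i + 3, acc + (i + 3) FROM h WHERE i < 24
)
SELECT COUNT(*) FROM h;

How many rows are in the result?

6

Base: i=9, acc=9.
Iteration 1: 9 < 24 holds -> i = 9 + 3 = 12, acc = 9 + 12 = 21.
Iteration 2: 12 < 24 holds -> i = 12 + 3 = 15, acc = 21 + 15 = 36.
Iteration 3: 15 < 24 holds -> i = 15 + 3 = 18, acc = 36 + 18 = 54.
Iteration 4: 18 < 24 holds -> i = 18 + 3 = 21, acc = 54 + 21 = 75.
Iteration 5: 21 < 24 holds -> i = 21 + 3 = 24, acc = 75 + 24 = 99.
Iteration 6: 24 < 24 fails; recursion stops.
Total rows emitted: 6.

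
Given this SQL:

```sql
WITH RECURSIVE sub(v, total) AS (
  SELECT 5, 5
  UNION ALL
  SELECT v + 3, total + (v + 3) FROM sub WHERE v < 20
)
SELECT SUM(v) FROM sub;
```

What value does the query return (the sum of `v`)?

75

Base: v=5, total=5.
Iteration 1: 5 < 20 holds -> v = 5 + 3 = 8, total = 5 + 8 = 13.
Iteration 2: 8 < 20 holds -> v = 8 + 3 = 11, total = 13 + 11 = 24.
Iteration 3: 11 < 20 holds -> v = 11 + 3 = 14, total = 24 + 14 = 38.
Iteration 4: 14 < 20 holds -> v = 14 + 3 = 17, total = 38 + 17 = 55.
Iteration 5: 17 < 20 holds -> v = 17 + 3 = 20, total = 55 + 20 = 75.
Iteration 6: 20 < 20 fails; recursion stops.
SUM(v) = 5 + 8 + 11 + 14 + 17 + 20 = 75.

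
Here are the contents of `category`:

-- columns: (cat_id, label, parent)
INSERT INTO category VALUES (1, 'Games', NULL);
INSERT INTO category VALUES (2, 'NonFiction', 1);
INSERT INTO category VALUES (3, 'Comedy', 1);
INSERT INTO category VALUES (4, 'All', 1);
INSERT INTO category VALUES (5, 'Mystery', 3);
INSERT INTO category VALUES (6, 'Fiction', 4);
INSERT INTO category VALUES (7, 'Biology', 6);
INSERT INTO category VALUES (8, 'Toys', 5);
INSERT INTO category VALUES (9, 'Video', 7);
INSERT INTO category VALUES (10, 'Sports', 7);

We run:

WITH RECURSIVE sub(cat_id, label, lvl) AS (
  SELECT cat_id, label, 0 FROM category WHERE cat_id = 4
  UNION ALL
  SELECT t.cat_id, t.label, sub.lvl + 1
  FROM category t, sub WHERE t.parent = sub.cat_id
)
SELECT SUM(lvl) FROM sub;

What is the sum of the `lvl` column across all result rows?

Base: cat_id=4 (All) at lvl 0.
Iteration 1: rows with parent in {4} -> Fiction (id 6, lvl 1).
Iteration 2: rows with parent in {6} -> Biology (id 7, lvl 2).
Iteration 3: rows with parent in {7} -> Video (id 9, lvl 3), Sports (id 10, lvl 3).
Iteration 4: no rows with parent in {9,10}; recursion stops.
SUM(lvl) = 0 + 1 + 2 + 3 + 3 = 9.

9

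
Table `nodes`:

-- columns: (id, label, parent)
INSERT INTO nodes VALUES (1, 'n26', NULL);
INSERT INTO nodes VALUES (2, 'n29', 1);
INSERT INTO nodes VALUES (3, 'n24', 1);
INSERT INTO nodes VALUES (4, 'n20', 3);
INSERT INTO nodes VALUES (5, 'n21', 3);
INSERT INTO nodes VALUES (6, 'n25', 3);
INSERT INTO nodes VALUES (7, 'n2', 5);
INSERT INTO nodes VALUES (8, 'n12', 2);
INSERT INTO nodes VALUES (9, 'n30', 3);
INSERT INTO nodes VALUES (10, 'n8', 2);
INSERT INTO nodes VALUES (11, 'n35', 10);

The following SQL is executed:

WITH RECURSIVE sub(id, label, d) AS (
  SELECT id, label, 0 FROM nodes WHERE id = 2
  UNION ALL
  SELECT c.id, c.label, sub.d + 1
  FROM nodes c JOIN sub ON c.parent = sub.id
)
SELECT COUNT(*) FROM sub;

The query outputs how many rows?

Base: id=2 (n29) at d 0.
Iteration 1: rows with parent in {2} -> n12 (id 8, d 1), n8 (id 10, d 1).
Iteration 2: rows with parent in {8,10} -> n35 (id 11, d 2).
Iteration 3: no rows with parent in {11}; recursion stops.
Total rows emitted: 4.

4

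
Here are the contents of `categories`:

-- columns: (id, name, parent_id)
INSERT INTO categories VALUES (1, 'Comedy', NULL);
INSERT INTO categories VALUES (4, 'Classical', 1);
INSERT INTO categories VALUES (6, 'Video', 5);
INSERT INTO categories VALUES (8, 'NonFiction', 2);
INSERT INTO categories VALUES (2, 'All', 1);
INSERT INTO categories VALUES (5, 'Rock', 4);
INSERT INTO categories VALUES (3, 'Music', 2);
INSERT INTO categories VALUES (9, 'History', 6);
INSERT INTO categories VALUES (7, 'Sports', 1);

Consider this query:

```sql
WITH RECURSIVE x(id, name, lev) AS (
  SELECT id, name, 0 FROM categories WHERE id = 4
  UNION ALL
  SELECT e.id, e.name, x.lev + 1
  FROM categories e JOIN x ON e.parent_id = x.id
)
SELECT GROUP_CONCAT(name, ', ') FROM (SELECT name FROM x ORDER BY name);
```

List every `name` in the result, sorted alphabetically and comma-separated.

Classical, History, Rock, Video

Base: id=4 (Classical) at lev 0.
Iteration 1: rows with parent_id in {4} -> Rock (id 5, lev 1).
Iteration 2: rows with parent_id in {5} -> Video (id 6, lev 2).
Iteration 3: rows with parent_id in {6} -> History (id 9, lev 3).
Iteration 4: no rows with parent_id in {9}; recursion stops.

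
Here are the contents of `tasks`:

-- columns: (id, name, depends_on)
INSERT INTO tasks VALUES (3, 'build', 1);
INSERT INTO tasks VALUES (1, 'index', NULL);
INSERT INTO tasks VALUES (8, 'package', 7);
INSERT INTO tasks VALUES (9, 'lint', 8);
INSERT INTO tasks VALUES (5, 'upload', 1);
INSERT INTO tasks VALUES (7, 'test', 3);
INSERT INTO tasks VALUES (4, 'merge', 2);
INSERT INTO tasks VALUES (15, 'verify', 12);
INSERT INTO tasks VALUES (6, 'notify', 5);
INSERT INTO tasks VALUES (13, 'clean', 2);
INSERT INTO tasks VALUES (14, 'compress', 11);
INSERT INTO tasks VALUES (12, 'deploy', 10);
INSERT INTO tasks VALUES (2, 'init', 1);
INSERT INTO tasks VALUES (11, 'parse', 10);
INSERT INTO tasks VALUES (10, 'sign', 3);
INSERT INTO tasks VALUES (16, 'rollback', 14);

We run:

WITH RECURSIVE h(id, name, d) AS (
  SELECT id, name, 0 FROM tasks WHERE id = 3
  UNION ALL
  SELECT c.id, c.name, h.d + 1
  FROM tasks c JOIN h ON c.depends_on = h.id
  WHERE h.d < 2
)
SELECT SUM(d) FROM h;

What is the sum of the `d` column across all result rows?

Base: id=3 (build) at d 0.
Iteration 1: rows with depends_on in {3} -> test (id 7, d 1), sign (id 10, d 1).
Iteration 2: rows with depends_on in {7,10} -> package (id 8, d 2), parse (id 11, d 2), deploy (id 12, d 2).
Iteration 3: d < 2 fails for all current rows; recursion stops.
SUM(d) = 0 + 1 + 1 + 2 + 2 + 2 = 8.

8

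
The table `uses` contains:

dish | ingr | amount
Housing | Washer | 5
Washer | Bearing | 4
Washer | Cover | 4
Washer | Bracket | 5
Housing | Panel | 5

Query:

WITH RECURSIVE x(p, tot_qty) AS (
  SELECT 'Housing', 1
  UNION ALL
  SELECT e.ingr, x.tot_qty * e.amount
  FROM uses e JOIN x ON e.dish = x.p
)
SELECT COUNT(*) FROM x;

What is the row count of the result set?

Base: (Housing, tot_qty=1).
Iteration 1: components of {Housing} -> Panel = 1*5 = 5, Washer = 1*5 = 5.
Iteration 2: components of {Panel,Washer} -> Bearing = 5*4 = 20, Bracket = 5*5 = 25, Cover = 5*4 = 20.
Iteration 3: no further components; recursion stops.
Total rows emitted: 6.

6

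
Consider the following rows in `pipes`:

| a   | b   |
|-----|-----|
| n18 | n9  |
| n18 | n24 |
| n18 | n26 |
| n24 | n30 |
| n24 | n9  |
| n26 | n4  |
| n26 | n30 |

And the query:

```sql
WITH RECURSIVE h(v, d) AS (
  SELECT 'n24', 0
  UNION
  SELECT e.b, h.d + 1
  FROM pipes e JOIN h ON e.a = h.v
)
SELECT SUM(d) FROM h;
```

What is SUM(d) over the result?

Base: (n24, d=0).
Iteration 1: edges from {n24} -> (n30, d=1), (n9, d=1).
Iteration 2: no outgoing edges from {n30,n9}; recursion stops.
SUM(d) = 0 + 1 + 1 = 2.

2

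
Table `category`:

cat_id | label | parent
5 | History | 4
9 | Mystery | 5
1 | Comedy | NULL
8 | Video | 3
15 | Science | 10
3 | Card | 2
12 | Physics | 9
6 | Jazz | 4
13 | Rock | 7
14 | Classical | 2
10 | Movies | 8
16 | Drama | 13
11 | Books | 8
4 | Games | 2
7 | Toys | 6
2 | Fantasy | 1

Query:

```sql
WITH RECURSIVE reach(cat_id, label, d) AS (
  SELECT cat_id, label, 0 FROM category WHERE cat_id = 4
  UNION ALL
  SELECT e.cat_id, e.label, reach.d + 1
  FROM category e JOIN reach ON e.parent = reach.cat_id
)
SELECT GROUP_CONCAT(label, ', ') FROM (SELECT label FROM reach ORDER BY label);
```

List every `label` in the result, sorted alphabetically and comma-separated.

Base: cat_id=4 (Games) at d 0.
Iteration 1: rows with parent in {4} -> History (id 5, d 1), Jazz (id 6, d 1).
Iteration 2: rows with parent in {5,6} -> Toys (id 7, d 2), Mystery (id 9, d 2).
Iteration 3: rows with parent in {7,9} -> Physics (id 12, d 3), Rock (id 13, d 3).
Iteration 4: rows with parent in {12,13} -> Drama (id 16, d 4).
Iteration 5: no rows with parent in {16}; recursion stops.

Drama, Games, History, Jazz, Mystery, Physics, Rock, Toys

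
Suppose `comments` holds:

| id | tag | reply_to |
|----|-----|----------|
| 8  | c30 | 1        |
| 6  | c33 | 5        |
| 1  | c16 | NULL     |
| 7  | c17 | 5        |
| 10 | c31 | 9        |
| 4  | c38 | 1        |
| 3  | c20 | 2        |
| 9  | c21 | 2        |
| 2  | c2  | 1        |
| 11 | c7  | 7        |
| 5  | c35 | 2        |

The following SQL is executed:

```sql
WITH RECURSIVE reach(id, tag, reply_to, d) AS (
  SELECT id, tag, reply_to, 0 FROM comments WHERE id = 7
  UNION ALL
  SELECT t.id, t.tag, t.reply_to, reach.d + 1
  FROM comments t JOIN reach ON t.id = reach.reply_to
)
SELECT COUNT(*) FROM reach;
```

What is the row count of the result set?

Base: id=7 (c17), reply_to=5, d 0.
Iteration 1: join on id=5 -> c35 (id 5, reply_to=2, d 1).
Iteration 2: join on id=2 -> c2 (id 2, reply_to=1, d 2).
Iteration 3: join on id=1 -> c16 (id 1, reply_to=NULL, d 3).
Iteration 4: reply_to is NULL; no match; recursion stops.
Total rows emitted: 4.

4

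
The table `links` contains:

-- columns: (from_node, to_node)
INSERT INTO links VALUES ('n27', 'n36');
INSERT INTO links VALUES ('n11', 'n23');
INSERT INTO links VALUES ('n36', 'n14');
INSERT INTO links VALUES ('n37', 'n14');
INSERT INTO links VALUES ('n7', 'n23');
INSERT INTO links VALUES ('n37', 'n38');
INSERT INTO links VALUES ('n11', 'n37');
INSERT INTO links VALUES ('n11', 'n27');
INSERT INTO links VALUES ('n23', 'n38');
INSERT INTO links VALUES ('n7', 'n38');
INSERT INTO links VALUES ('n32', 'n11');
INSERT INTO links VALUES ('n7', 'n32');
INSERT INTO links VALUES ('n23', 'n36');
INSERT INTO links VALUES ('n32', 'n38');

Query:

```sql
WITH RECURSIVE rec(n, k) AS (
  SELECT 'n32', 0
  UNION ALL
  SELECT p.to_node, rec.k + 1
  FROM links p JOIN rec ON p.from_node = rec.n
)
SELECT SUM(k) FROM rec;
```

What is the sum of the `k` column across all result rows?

31

Base: (n32, k=0).
Iteration 1: edges from {n32} -> (n11, k=1), (n38, k=1).
Iteration 2: edges from {n11,n38} -> (n23, k=2), (n27, k=2), (n37, k=2).
Iteration 3: edges from {n23,n27,n37} -> (n14, k=3), (n36, k=3) x2, (n38, k=3) x2. [UNION ALL keeps all 5 new rows, including repeats]
Iteration 4: edges from {n14,n36,n38} -> (n14, k=4) x2. [UNION ALL keeps all 2 new rows, including repeats]
Iteration 5: no outgoing edges from {n14}; recursion stops.
SUM(k) = 0 + 1 + 1 + 2 + 2 + 2 + 3 + 3 + 3 + 3 + 3 + 4 + 4 = 31.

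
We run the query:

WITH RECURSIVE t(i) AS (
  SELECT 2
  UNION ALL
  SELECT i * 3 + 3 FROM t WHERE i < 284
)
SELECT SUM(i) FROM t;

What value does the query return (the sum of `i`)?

Base: i=2.
Iteration 1: 2 < 284 holds -> i = 2 * 3 + 3 = 9.
Iteration 2: 9 < 284 holds -> i = 9 * 3 + 3 = 30.
Iteration 3: 30 < 284 holds -> i = 30 * 3 + 3 = 93.
Iteration 4: 93 < 284 holds -> i = 93 * 3 + 3 = 282.
Iteration 5: 282 < 284 holds -> i = 282 * 3 + 3 = 849.
Iteration 6: 849 < 284 fails; recursion stops.
SUM(i) = 2 + 9 + 30 + 93 + 282 + 849 = 1265.

1265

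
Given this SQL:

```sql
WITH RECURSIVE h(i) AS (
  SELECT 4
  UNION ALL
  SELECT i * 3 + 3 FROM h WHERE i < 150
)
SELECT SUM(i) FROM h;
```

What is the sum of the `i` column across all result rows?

658

Base: i=4.
Iteration 1: 4 < 150 holds -> i = 4 * 3 + 3 = 15.
Iteration 2: 15 < 150 holds -> i = 15 * 3 + 3 = 48.
Iteration 3: 48 < 150 holds -> i = 48 * 3 + 3 = 147.
Iteration 4: 147 < 150 holds -> i = 147 * 3 + 3 = 444.
Iteration 5: 444 < 150 fails; recursion stops.
SUM(i) = 4 + 15 + 48 + 147 + 444 = 658.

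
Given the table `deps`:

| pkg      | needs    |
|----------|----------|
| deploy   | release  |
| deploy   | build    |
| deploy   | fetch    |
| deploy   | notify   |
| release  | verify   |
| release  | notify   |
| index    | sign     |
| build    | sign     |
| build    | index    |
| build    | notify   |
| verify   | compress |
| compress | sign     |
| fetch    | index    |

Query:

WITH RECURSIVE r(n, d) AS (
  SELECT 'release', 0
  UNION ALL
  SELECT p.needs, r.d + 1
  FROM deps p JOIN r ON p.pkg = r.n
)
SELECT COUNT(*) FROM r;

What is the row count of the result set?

Base: (release, d=0).
Iteration 1: edges from {release} -> (notify, d=1), (verify, d=1).
Iteration 2: edges from {notify,verify} -> (compress, d=2).
Iteration 3: edges from {compress} -> (sign, d=3).
Iteration 4: no outgoing edges from {sign}; recursion stops.
Total rows emitted: 5.

5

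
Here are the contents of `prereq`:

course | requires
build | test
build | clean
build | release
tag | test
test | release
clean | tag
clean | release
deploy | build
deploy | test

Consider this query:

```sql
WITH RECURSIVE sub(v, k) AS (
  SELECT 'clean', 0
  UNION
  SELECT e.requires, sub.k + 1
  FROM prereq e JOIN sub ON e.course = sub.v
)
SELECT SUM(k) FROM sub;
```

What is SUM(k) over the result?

7

Base: (clean, k=0).
Iteration 1: edges from {clean} -> (release, k=1), (tag, k=1).
Iteration 2: edges from {release,tag} -> (test, k=2).
Iteration 3: edges from {test} -> (release, k=3).
Iteration 4: no outgoing edges from {release}; recursion stops.
SUM(k) = 0 + 1 + 1 + 2 + 3 = 7.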